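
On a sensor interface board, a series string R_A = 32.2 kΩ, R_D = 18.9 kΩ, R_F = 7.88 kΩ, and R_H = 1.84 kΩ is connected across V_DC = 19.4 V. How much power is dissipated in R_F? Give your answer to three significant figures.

P ≈ 0.802 mW

The common current is I = 19.4/60.82 = 0.3190 mA.
P(R_F) = I²·R_F = (0.3190)² × 7.88 = 0.8017 mW.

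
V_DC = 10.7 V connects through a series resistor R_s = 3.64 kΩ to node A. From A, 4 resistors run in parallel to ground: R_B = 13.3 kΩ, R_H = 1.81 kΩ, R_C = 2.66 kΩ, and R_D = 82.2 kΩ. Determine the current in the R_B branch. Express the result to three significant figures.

Parallel bank: R_p = 1/(1/13.3 + 1/1.81 + 1/2.66 + 1/82.2) = 0.9845 kΩ.
V_A = 10.7 × 0.9845/4.624 = 2.278 V.
I(R_B) = V_A / R_B = 2.278/13.3 = 0.1713 mA.
(Check via current divider: I_total = 2.314 mA; share G_k/ΣG = 0.07402 → same result.)

I ≈ 0.171 mA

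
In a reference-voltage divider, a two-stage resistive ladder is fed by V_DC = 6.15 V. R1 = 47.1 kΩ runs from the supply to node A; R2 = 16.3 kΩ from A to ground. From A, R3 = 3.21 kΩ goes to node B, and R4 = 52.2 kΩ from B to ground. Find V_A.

Node A sees R2 in parallel with the series input of stage 2, R3 + R4 = 55.41 kΩ.
Effective lower resistance at A: R2 ‖ 55.41 = 12.59 kΩ.
V_A = 6.15 × 12.59/(47.1 + 12.59) = 1.298 V.

V_A ≈ 1.30 V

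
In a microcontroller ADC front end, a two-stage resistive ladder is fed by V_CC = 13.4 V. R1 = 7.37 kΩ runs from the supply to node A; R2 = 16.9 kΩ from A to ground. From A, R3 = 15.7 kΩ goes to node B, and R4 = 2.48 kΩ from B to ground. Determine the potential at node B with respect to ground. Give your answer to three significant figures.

V_B ≈ 0.993 V

Node A sees R2 in parallel with the series input of stage 2, R3 + R4 = 18.18 kΩ.
R2 ‖ (R3+R4) = 8.758 kΩ.
So V_A = 13.4 × 0.5430 = 7.277 V.
V_B = V_A × 0.1364 = 0.9926 V.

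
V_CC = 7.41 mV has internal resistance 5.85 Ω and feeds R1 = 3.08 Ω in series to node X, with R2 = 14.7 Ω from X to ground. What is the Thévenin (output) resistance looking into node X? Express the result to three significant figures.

R_th ≈ 5.56 Ω

R1' = 5.85 + 3.08 = 8.930 Ω (source resistance + R1).
Looking into X with the source shorted: R_th = R1'·R2/(R1'+R2) = 8.930 × 14.7/23.63 = 5.555 Ω.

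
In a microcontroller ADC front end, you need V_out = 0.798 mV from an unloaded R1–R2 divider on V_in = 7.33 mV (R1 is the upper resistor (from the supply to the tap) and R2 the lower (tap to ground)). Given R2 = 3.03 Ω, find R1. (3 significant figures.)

R1 ≈ 24.8 Ω

The divider ratio is R2/(R1+R2) = 0.798/7.33 = 0.1089.
So R1 = R2 · (V_in/V_out − 1) = 3.03 × (7.33/0.798 − 1) = 3.03 × 8.185 = 24.80 Ω.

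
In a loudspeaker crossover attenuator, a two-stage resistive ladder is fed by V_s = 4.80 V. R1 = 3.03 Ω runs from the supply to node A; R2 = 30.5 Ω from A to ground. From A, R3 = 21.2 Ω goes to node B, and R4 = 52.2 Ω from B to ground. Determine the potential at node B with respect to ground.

Looking into the second stage from A: R3 + R4 = 73.40 Ω appears in parallel with R2.
Effective lower resistance at A: R2 ‖ 73.40 = 21.55 Ω.
V_A = 4.80 × 21.55/(3.03 + 21.55) = 4.208 V.
V_B = V_A × 0.7112 = 2.993 V.

V_B ≈ 2.99 V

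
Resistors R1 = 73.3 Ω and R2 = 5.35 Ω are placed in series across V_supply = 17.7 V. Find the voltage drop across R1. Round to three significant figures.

V ≈ 16.5 V

Series total: ΣR = 73.3 + 5.35 = 78.65 Ω.
Voltage divider: V = V_supply · (73.30 / 78.65) = 17.7 × 0.9320 = 16.50 V.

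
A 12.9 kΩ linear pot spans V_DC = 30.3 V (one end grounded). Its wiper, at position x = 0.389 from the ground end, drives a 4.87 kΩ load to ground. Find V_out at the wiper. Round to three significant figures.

Split the track: R_lower = x·R_p = 5.018 kΩ, R_upper = (1−x)·R_p = 7.882 kΩ.
Lower segment in parallel with the load: 5.018 ‖ 4.87 = 2.471 kΩ.
Loaded-divider output: V_out = 30.3 × 0.2387 = 7.233 V.

V_out ≈ 7.23 V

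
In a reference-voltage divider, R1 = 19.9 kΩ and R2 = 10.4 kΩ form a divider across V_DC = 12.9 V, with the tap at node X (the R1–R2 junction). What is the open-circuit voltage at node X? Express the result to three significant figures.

With X open, the divider is unloaded: V_th = 12.9 × 10.4/30.30 = 4.428 V.

V_th ≈ 4.43 V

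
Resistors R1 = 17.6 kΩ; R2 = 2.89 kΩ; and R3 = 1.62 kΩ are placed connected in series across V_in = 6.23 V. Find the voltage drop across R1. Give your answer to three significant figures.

Total series resistance ΣR = 17.6 + 2.89 + 1.62 = 22.11 kΩ.
V = V_in · R/ΣR = 6.23 × 0.7960 = 4.959 V.

V ≈ 4.96 V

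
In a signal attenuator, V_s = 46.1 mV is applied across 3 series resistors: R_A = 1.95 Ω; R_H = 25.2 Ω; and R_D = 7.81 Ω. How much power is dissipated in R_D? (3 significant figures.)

P ≈ 13.6 µW

ΣR = 34.96 Ω → I = 46.1/34.96 = 1.319 mA.
P(R_D) = I²·R_D = (1.319)² × 7.81 = 13.58 µW.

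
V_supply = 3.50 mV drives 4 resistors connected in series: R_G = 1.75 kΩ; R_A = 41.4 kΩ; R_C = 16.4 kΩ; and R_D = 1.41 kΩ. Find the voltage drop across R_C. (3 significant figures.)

ΣR = 1.75 + 41.4 + 16.4 + 1.41 = 60.96 kΩ.
By the voltage-divider rule, V = 3.50 × 16.40/60.96 = 0.9416 mV.

V ≈ 0.942 mV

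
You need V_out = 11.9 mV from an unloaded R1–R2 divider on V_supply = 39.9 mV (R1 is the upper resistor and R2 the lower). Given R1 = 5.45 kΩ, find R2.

The divider ratio is R2/(R1+R2) = 11.9/39.9 = 0.2982.
So R2 = R1 · V_out/(V_supply − V_out) = 5.45 × 11.9/(39.9 − 11.9) = 5.45 × 0.4250 = 2.316 kΩ.

R2 ≈ 2.32 kΩ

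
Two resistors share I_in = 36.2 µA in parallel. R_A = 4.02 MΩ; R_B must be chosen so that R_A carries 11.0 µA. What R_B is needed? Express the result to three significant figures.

Two-branch current divider: I_A = I_in · R_B/(R_A + R_B).
11.0/36.2 = R_B/(R_A + R_B) → R_B = R_A · (0.3039)/(1 − 0.3039) = 4.02 × 0.4365 = 1.755 MΩ.

R_B ≈ 1.75 MΩ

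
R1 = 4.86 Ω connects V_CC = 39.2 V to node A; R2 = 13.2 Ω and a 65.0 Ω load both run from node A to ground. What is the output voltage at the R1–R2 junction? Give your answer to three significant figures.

The load sits in parallel with R2, giving an effective lower resistance R2' = R2·R_L/(R2+R_L) = 10.97 Ω.
Then V_out = V_CC · R2'/(R1 + R2') = 39.2 × 10.97/15.83 = 27.17 V.

V_out ≈ 27.2 V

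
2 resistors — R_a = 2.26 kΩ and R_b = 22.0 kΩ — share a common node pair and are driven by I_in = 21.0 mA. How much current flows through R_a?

I ≈ 19.0 mA

With just two branches, the current splits inversely with resistance.
I(R_a) = 21.0 × 22.0/(2.26 + 22.0) = 21.0 × 0.9068 = 19.04 mA.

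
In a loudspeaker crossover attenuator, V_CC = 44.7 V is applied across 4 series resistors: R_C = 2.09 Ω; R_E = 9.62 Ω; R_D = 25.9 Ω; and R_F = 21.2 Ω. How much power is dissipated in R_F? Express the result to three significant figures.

P ≈ 12.2 W

The common current is I = 44.7/58.81 = 0.7601 A.
P = I²R = 0.5777 × 21.2 = 12.25 W.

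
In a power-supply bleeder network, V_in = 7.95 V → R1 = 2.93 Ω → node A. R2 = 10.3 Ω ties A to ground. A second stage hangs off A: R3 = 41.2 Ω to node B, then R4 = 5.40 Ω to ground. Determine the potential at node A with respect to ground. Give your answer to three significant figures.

Looking into the second stage from A: R3 + R4 = 46.60 Ω appears in parallel with R2.
R2 ‖ (R3+R4) = 8.436 Ω.
First divider: V_A = V_in · 8.436/(2.93 + 8.436) = 5.901 V.

V_A ≈ 5.90 V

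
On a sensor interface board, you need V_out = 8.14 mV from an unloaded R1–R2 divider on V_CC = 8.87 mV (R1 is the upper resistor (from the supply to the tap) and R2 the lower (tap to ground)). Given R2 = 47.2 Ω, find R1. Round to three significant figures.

R1 ≈ 4.23 Ω

The divider ratio is R2/(R1+R2) = 8.14/8.87 = 0.9177.
Rearranging, R1 = R2·(1−k)/k = 47.2 × 0.08968 = 4.233 Ω.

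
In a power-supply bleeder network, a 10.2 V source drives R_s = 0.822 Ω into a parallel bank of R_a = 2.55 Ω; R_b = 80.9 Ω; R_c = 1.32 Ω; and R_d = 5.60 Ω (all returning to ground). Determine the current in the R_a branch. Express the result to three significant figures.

I ≈ 1.90 A

Equivalent of the parallel group: R_p = 0.7459 Ω.
V_A by voltage divider: V_A = 10.2 × 0.7459/(0.822 + 0.7459) = 4.852 V.
I(R_a) = V_A / R_a = 4.852/2.55 = 1.903 A.
(Check via current divider: I_total = 6.506 A; share G_k/ΣG = 0.2925 → same result.)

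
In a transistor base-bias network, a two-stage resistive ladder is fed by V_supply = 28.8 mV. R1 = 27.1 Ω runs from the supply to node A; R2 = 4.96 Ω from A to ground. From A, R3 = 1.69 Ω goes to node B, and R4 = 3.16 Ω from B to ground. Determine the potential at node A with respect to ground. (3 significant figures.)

V_A ≈ 2.39 mV

Node A sees R2 in parallel with the series input of stage 2, R3 + R4 = 4.850 Ω.
R2 ‖ (R3+R4) = 2.452 Ω.
First divider: V_A = V_supply · 2.452/(27.1 + 2.452) = 2.390 mV.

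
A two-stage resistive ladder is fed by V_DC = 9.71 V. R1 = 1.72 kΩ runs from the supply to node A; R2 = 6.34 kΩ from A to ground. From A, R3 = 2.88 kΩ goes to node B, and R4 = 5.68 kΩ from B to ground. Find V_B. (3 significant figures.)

Looking into the second stage from A: R3 + R4 = 8.560 kΩ appears in parallel with R2.
Effective lower resistance at A: R2 ‖ 8.560 = 3.642 kΩ.
So V_A = 9.71 × 0.6792 = 6.595 V.
V_B = V_A × 0.6636 = 4.376 V.

V_B ≈ 4.38 V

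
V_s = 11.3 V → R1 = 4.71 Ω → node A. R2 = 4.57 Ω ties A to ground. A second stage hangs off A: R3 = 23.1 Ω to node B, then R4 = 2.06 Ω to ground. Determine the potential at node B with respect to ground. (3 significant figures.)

V_B ≈ 0.417 V

Looking into the second stage from A: R3 + R4 = 25.16 Ω appears in parallel with R2.
R2 ‖ (R3+R4) = 3.868 Ω.
So V_A = 11.3 × 0.4509 = 5.095 V.
Stage 2 is unloaded, so V_B = V_A · R4/(R3+R4) = 5.095 × 2.06/25.16 = 0.4172 V.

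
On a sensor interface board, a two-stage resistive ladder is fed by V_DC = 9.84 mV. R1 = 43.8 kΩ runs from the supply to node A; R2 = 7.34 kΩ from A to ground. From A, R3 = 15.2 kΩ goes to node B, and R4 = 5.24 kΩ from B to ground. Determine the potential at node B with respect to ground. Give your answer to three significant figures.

V_B ≈ 0.277 mV

Looking into the second stage from A: R3 + R4 = 20.44 kΩ appears in parallel with R2.
R2 ‖ (R3+R4) = 5.401 kΩ.
V_A = 9.84 × 5.401/(43.8 + 5.401) = 1.080 mV.
V_B = V_A × 0.2564 = 0.2769 mV.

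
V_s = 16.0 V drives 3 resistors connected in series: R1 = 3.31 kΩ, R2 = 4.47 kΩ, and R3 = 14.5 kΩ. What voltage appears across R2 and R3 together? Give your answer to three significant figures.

Total series resistance ΣR = 3.31 + 4.47 + 14.5 = 22.28 kΩ.
R_{R2..R3} = 4.47 + 14.5 = 18.97 kΩ.
Voltage divider: V = V_s · (18.97 / 22.28) = 16.0 × 0.8514 = 13.62 V.

V ≈ 13.6 V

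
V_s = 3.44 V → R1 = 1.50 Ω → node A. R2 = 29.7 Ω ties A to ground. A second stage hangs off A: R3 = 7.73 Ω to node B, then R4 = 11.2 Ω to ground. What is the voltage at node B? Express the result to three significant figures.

Looking into the second stage from A: R3 + R4 = 18.93 Ω appears in parallel with R2.
Effective lower resistance at A: R2 ‖ 18.93 = 11.56 Ω.
So V_A = 3.44 × 0.8852 = 3.045 V.
Stage 2 is unloaded, so V_B = V_A · R4/(R3+R4) = 3.045 × 11.2/18.93 = 1.802 V.

V_B ≈ 1.80 V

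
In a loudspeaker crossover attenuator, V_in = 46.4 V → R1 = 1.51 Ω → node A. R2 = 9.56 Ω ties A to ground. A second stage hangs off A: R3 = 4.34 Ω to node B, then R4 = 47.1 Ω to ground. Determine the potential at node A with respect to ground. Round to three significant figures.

V_A ≈ 39.1 V

Node A sees R2 in parallel with the series input of stage 2, R3 + R4 = 51.44 Ω.
Effective lower resistance at A: R2 ‖ 51.44 = 8.062 Ω.
V_A = 46.4 × 8.062/(1.51 + 8.062) = 39.08 V.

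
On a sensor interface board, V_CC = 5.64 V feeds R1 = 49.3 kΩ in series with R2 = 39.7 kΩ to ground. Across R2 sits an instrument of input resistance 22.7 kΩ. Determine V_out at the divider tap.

R2 ‖ R_L = (39.7 × 22.7)/(39.7 + 22.7) = 14.44 kΩ.
Voltage divider with the loaded lower leg: V_out = 5.64 × 14.44/(49.3 + 14.44) = 5.64 × 0.2266 = 1.278 V.

V_out ≈ 1.28 V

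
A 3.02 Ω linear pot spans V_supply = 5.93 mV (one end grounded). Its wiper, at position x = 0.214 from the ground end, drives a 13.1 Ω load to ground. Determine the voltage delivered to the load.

The pot divides into 2.374 Ω above the wiper and 0.6463 Ω below.
(x·R_p) ‖ R_L = 0.6159 Ω.
Then V_out = V_supply · 0.6159/(2.374 + 0.6159) = 1.222 mV.

V_out ≈ 1.22 mV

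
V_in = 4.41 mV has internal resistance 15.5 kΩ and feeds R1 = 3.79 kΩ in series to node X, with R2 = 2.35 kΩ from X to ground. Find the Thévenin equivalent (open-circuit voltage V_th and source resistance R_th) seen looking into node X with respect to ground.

R1' = 15.5 + 3.79 = 19.29 kΩ (source resistance + R1).
Open-circuit (no load on X): V_th = V_in · R2/(R1' + R2) = 4.41 × 2.35/(19.29 + 2.35) = 0.4789 mV.
Zeroing V_in shorts the top of R1' to ground, so R_th = R1' ‖ R2 = 2.095 kΩ.

V_th ≈ 0.479 mV, R_th ≈ 2.09 kΩ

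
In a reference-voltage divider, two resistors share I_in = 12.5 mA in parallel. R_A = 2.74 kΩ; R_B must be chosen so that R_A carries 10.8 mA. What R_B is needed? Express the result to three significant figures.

R_B ≈ 17.4 kΩ

Two-branch current divider: I_A = I_in · R_B/(R_A + R_B).
With f = 0.8640, R_B = R_A · f/(1−f) = 2.74 × 6.353 = 17.41 kΩ.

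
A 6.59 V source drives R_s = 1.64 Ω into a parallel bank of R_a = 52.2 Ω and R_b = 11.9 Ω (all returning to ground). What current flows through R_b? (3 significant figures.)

Combine the parallel branches: R_p = (1/52.2 + 1/11.9)⁻¹ = 9.691 Ω.
V_A by voltage divider: V_A = 6.59 × 9.691/(1.64 + 9.691) = 5.636 V.
I(R_b) = V_A / R_b = 5.636/11.9 = 0.4736 A.

I ≈ 0.474 A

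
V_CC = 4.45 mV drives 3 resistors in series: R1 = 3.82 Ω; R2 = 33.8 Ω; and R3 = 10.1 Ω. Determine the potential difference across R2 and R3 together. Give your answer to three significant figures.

Series total: ΣR = 3.82 + 33.8 + 10.1 = 47.72 Ω.
R_{R2..R3} = 33.8 + 10.1 = 43.90 Ω.
V = V_CC · R/ΣR = 4.45 × 0.9199 = 4.094 mV.

V ≈ 4.09 mV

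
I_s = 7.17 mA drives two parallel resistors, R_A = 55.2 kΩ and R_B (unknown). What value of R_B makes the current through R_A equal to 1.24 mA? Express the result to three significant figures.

R_B ≈ 11.5 kΩ

The fraction through R_A equals R_B/(R_A+R_B).
With f = 0.1729, R_B = R_A · f/(1−f) = 55.2 × 0.2091 = 11.54 kΩ.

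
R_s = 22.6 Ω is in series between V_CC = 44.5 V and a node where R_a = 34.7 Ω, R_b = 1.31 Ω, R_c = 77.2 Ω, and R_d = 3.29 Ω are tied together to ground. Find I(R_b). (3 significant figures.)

Parallel bank: R_p = 1/(1/34.7 + 1/1.31 + 1/77.2 + 1/3.29) = 0.9016 Ω.
Node voltage V_A = V_CC · R_p/(R_s + R_p) = 44.5 × 0.03837 = 1.707 V.
Branch current I = V_A/R_b = 1.707/1.31 = 1.303 A.

I ≈ 1.30 A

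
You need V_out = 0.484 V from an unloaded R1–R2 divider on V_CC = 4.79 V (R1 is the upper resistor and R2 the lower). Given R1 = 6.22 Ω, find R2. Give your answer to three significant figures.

V_out/V_CC = R2/(R1+R2) = 0.1010.
So R2 = R1 · V_out/(V_CC − V_out) = 6.22 × 0.484/(4.79 − 0.484) = 6.22 × 0.1124 = 0.6991 Ω.

R2 ≈ 0.699 Ω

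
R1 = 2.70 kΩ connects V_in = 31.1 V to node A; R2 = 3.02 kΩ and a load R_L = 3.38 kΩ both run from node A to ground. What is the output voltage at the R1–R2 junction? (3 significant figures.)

First combine the lower leg with the load: R2 ‖ R_L = 1.595 kΩ.
Voltage divider with the loaded lower leg: V_out = 31.1 × 1.595/(2.70 + 1.595) = 31.1 × 0.3714 = 11.55 V.

V_out ≈ 11.5 V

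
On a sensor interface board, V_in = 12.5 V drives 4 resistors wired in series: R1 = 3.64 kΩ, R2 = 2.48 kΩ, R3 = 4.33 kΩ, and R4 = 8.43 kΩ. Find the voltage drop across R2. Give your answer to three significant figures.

Total series resistance ΣR = 3.64 + 2.48 + 4.33 + 8.43 = 18.88 kΩ.
By the voltage-divider rule, V = 12.5 × 2.480/18.88 = 1.642 V.

V ≈ 1.64 V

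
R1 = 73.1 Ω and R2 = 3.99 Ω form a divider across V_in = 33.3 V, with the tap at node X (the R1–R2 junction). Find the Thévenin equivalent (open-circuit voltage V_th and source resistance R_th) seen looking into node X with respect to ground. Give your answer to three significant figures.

With X open, the divider is unloaded: V_th = 33.3 × 3.99/77.09 = 1.724 V.
Looking into X with the source shorted: R_th = R1·R2/(R1+R2) = 73.10 × 3.99/77.09 = 3.783 Ω.

V_th ≈ 1.72 V, R_th ≈ 3.78 Ω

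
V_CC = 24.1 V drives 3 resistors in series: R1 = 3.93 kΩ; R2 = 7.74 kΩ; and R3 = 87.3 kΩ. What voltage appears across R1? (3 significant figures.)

ΣR = 3.93 + 7.74 + 87.3 = 98.97 kΩ.
By the voltage-divider rule, V = 24.1 × 3.930/98.97 = 0.9570 V.

V ≈ 0.957 V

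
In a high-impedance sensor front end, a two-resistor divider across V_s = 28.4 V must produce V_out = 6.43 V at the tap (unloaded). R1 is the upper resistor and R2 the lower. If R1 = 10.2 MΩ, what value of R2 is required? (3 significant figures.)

R2 ≈ 2.99 MΩ

Required fraction k = V_out/V_s = 0.2264.
Rearranging, R2 = R1·k/(1−k) = 10.2 × 0.2927 = 2.985 MΩ.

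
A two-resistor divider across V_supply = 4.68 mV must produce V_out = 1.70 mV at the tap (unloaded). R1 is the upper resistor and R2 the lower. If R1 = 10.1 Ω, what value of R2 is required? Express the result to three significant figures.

V_out/V_supply = R2/(R1+R2) = 0.3632.
So R2 = R1 · V_out/(V_supply − V_out) = 10.1 × 1.70/(4.68 − 1.70) = 10.1 × 0.5705 = 5.762 Ω.

R2 ≈ 5.76 Ω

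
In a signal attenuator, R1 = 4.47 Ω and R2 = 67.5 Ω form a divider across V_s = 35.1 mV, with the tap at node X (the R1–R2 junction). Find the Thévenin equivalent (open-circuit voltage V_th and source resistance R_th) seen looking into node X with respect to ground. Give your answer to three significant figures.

Open-circuit (no load on X): V_th = V_s · R2/(R1 + R2) = 35.1 × 67.5/(4.470 + 67.5) = 32.92 mV.
Zeroing V_s shorts the top of R1 to ground, so R_th = R1 ‖ R2 = 4.192 Ω.

V_th ≈ 32.9 mV, R_th ≈ 4.19 Ω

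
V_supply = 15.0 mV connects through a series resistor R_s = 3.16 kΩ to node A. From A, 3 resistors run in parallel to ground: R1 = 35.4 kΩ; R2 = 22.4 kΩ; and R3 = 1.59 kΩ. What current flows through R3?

Parallel bank: R_p = 1/(1/35.4 + 1/22.4 + 1/1.59) = 1.425 kΩ.
V_A by voltage divider: V_A = 15.0 × 1.425/(3.16 + 1.425) = 4.662 mV.
Branch current I = V_A/R3 = 4.662/1.59 = 2.932 µA.
(Equivalently: I_total = 3.272 µA, then current-divider fraction G_k/ΣG = 0.8961.)

I ≈ 2.93 µA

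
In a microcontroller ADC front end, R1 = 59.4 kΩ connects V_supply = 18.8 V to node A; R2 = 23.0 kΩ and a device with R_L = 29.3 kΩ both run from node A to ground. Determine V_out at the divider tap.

R2 ‖ R_L = (23.0 × 29.3)/(23.0 + 29.3) = 12.89 kΩ.
Then V_out = V_supply · R2'/(R1 + R2') = 18.8 × 12.89/72.29 = 3.351 V.

V_out ≈ 3.35 V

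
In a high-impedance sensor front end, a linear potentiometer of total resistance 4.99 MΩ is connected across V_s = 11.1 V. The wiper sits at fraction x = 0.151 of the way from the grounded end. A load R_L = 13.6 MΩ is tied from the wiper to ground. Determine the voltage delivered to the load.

V_out ≈ 1.60 V

Lower segment x·R_p = 0.7535 MΩ; upper segment (1−x)·R_p = 4.237 MΩ.
R_L loads the lower segment: effective lower R = 0.7139 MΩ.
Then V_out = V_s · 0.7139/(4.237 + 0.7139) = 1.601 V.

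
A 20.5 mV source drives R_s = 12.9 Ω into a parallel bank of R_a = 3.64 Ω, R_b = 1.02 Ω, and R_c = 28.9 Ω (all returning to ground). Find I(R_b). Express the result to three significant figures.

I ≈ 1.14 mA

Parallel bank: R_p = 1/(1/3.64 + 1/1.02 + 1/28.9) = 0.7754 Ω.
V_A by voltage divider: V_A = 20.5 × 0.7754/(12.9 + 0.7754) = 1.162 mV.
I(R_b) = V_A / R_b = 1.162/1.02 = 1.140 mA.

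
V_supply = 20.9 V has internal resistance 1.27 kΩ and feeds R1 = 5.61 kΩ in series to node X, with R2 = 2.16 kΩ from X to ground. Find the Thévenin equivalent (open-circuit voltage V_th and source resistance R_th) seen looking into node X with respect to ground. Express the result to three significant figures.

R1' = 1.27 + 5.61 = 6.880 kΩ (source resistance + R1).
With X open, the divider is unloaded: V_th = 20.9 × 2.16/9.040 = 4.994 V.
Zeroing V_supply shorts the top of R1' to ground, so R_th = R1' ‖ R2 = 1.644 kΩ.

V_th ≈ 4.99 V, R_th ≈ 1.64 kΩ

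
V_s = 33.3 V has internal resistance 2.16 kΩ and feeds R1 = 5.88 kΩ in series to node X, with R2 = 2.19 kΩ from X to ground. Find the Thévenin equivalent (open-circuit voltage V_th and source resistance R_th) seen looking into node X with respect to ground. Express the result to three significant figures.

R1' = 2.16 + 5.88 = 8.040 kΩ (source resistance + R1).
With X open, the divider is unloaded: V_th = 33.3 × 2.19/10.23 = 7.129 V.
Zeroing V_s shorts the top of R1' to ground, so R_th = R1' ‖ R2 = 1.721 kΩ.

V_th ≈ 7.13 V, R_th ≈ 1.72 kΩ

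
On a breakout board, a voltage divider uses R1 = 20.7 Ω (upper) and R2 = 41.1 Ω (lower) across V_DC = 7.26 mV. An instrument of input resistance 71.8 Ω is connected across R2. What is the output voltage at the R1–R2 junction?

First combine the lower leg with the load: R2 ‖ R_L = 26.14 Ω.
Voltage divider with the loaded lower leg: V_out = 7.26 × 26.14/(20.7 + 26.14) = 7.26 × 0.5581 = 4.051 mV.

V_out ≈ 4.05 mV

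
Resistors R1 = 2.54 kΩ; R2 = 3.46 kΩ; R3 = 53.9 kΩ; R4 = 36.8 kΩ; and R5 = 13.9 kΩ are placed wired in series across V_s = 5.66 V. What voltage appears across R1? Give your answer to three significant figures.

Series total: ΣR = 2.54 + 3.46 + 53.9 + 36.8 + 13.9 = 110.6 kΩ.
By the voltage-divider rule, V = 5.66 × 2.540/110.6 = 0.1300 V.

V ≈ 0.130 V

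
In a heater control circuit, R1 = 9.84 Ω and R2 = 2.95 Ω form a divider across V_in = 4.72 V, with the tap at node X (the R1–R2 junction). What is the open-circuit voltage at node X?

With X open, the divider is unloaded: V_th = 4.72 × 2.95/12.79 = 1.089 V.

V_th ≈ 1.09 V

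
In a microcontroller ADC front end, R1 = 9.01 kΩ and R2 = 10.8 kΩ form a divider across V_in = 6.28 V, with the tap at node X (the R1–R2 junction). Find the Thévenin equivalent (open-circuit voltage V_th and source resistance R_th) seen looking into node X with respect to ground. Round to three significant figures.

V_th is the unloaded tap voltage: V_in · R2/(R1+R2) = 6.28 × 0.5452 = 3.424 V.
Zeroing V_in shorts the top of R1 to ground, so R_th = R1 ‖ R2 = 4.912 kΩ.

V_th ≈ 3.42 V, R_th ≈ 4.91 kΩ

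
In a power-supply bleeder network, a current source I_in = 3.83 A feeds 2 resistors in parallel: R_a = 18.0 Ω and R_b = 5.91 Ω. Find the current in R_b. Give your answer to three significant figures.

For two parallel branches, I_k = I_in · (other R)/(sum of R).
So I = 3.83 × 18.0/23.91 = 2.883 A.

I ≈ 2.88 A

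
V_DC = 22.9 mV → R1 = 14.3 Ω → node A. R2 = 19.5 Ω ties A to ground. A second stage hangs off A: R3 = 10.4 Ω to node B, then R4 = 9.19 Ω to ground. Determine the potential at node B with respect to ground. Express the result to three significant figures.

V_B ≈ 4.36 mV

The second stage (R3 + R4 = 19.59 Ω) loads node A in parallel with R2.
R2 ‖ (R3+R4) = 9.772 Ω.
V_A = 22.9 × 9.772/(14.3 + 9.772) = 9.296 mV.
Then the unloaded second divider: V_B = V_A × R4/(R3+R4) = 9.296 × 0.4691 = 4.361 mV.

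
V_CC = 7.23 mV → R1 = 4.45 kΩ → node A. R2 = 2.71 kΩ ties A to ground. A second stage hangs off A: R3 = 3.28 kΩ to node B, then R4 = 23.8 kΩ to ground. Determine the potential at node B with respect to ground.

V_B ≈ 2.26 mV

The second stage (R3 + R4 = 27.08 kΩ) loads node A in parallel with R2.
R2 ‖ (R3+R4) = 2.463 kΩ.
First divider: V_A = V_CC · 2.463/(4.45 + 2.463) = 2.576 mV.
V_B = V_A × 0.8789 = 2.264 mV.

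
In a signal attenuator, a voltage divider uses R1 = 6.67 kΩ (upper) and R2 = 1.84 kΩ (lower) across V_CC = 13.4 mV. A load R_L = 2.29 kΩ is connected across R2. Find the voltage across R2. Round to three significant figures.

V_out ≈ 1.78 mV

First combine the lower leg with the load: R2 ‖ R_L = 1.020 kΩ.
Then V_out = V_CC · R2'/(R1 + R2') = 13.4 × 1.020/7.690 = 1.778 mV.
(Unloaded it would be 2.90 mV; the load pulls it down.)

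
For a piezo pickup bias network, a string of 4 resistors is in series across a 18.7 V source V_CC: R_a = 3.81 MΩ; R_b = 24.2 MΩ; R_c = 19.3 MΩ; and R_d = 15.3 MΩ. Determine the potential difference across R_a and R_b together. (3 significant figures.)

ΣR = 3.81 + 24.2 + 19.3 + 15.3 = 62.61 MΩ.
R_{R_a..R_b} = 3.81 + 24.2 = 28.01 MΩ.
Voltage divider: V = V_CC · (28.01 / 62.61) = 18.7 × 0.4474 = 8.366 V.

V ≈ 8.37 V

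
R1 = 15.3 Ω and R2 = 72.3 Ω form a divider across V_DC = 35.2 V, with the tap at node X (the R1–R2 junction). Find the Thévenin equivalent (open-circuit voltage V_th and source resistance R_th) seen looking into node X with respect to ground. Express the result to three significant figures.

V_th ≈ 29.1 V, R_th ≈ 12.6 Ω

With X open, the divider is unloaded: V_th = 35.2 × 72.3/87.60 = 29.05 V.
With V_DC suppressed (replaced by a short), R_th = R1 ‖ R2 = (15.30 × 72.3)/(15.30 + 72.3) = 12.63 Ω.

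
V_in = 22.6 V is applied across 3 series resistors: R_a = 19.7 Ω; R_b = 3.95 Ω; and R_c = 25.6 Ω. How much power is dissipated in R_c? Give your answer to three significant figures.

P ≈ 5.39 W

The common current is I = 22.6/49.25 = 0.4589 A.
P(R_c) = I²·R_c = (0.4589)² × 25.6 = 5.391 W.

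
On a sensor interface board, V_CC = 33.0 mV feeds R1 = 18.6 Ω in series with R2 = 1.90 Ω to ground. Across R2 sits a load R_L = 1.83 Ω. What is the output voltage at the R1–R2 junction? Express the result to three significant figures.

First combine the lower leg with the load: R2 ‖ R_L = 0.9322 Ω.
Then V_out = V_CC · R2'/(R1 + R2') = 33.0 × 0.9322/19.53 = 1.575 mV.

V_out ≈ 1.57 mV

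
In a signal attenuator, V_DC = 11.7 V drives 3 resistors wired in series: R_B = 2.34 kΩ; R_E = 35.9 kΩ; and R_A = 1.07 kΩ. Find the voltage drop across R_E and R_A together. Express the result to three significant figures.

Total series resistance ΣR = 2.34 + 35.9 + 1.07 = 39.31 kΩ.
R_{R_E..R_A} = 35.9 + 1.07 = 36.97 kΩ.
Voltage divider: V = V_DC · (36.97 / 39.31) = 11.7 × 0.9405 = 11.00 V.

V ≈ 11.0 V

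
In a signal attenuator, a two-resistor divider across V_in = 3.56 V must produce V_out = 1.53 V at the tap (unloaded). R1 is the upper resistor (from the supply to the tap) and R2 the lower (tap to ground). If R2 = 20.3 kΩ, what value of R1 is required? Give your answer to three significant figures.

R1 ≈ 26.9 kΩ

Required fraction k = V_out/V_in = 0.4298.
Rearranging, R1 = R2·(1−k)/k = 20.3 × 1.327 = 26.93 kΩ.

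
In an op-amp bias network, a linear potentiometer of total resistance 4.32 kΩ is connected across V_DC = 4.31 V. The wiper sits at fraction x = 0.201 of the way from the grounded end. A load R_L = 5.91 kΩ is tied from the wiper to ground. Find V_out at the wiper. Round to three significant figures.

Split the track: R_lower = x·R_p = 0.8683 kΩ, R_upper = (1−x)·R_p = 3.452 kΩ.
(x·R_p) ‖ R_L = 0.7571 kΩ.
Loaded-divider output: V_out = 4.31 × 0.1799 = 0.7753 V.

V_out ≈ 0.775 V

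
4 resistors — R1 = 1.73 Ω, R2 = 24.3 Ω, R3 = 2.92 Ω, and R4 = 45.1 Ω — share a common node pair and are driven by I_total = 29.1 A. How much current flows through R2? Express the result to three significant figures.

I ≈ 1.22 A

Total conductance ΣG = 1/1.73 + 1/24.3 + 1/2.92 + 1/45.1 = 0.9838 (units of 1/Ω).
Current divider: I(R2) = I_total · G_k/ΣG = 29.1 × (0.04115/0.9838) = 29.1 × 0.04183 = 1.217 A.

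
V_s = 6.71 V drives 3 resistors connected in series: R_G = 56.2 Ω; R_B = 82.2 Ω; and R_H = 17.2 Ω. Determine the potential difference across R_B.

V ≈ 3.54 V

Series total: ΣR = 56.2 + 82.2 + 17.2 = 155.6 Ω.
Voltage divider: V = V_s · (82.20 / 155.6) = 6.71 × 0.5283 = 3.545 V.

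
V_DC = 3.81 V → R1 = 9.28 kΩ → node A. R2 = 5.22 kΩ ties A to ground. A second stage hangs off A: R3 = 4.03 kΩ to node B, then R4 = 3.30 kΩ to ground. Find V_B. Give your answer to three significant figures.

V_B ≈ 0.424 V

The second stage (R3 + R4 = 7.330 kΩ) loads node A in parallel with R2.
R2 ‖ (R3+R4) = 3.049 kΩ.
First divider: V_A = V_DC · 3.049/(9.28 + 3.049) = 0.9422 V.
V_B = V_A × 0.4502 = 0.4242 V.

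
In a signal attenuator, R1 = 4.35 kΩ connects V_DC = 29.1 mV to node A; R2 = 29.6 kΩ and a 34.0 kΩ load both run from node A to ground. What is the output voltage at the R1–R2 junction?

V_out ≈ 22.8 mV

The load sits in parallel with R2, giving an effective lower resistance R2' = R2·R_L/(R2+R_L) = 15.82 kΩ.
Now apply the divider: V_out = 29.1 × 0.7844 = 22.83 mV.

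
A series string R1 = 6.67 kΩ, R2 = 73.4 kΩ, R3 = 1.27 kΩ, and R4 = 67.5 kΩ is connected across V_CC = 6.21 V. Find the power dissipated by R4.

P ≈ 0.118 mW

The common current is I = 6.21/148.8 = 0.04172 mA.
V(R4) = I·R = 2.816 V; P = V·I = 2.816 × 0.04172 = 0.1175 mW.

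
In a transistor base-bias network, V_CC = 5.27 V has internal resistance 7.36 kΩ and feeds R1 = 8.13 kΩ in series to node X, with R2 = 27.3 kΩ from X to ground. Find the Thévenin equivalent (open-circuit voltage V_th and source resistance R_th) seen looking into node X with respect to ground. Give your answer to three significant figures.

R1' = 7.36 + 8.13 = 15.49 kΩ (source resistance + R1).
With X open, the divider is unloaded: V_th = 5.27 × 27.3/42.79 = 3.362 V.
With V_CC suppressed (replaced by a short), R_th = R1' ‖ R2 = (15.49 × 27.3)/(15.49 + 27.3) = 9.883 kΩ.

V_th ≈ 3.36 V, R_th ≈ 9.88 kΩ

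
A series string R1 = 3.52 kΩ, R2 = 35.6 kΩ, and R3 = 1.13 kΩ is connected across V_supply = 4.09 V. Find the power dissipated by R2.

P ≈ 0.368 mW

Series current I = V_supply/ΣR = 4.09/40.25 = 0.1016 mA.
P = I²R = 0.01033 × 35.6 = 0.3676 mW.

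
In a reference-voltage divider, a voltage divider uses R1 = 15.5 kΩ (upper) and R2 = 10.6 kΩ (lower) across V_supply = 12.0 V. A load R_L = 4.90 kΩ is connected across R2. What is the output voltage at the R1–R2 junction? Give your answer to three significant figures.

V_out ≈ 2.13 V

The load sits in parallel with R2, giving an effective lower resistance R2' = R2·R_L/(R2+R_L) = 3.351 kΩ.
Then V_out = V_supply · R2'/(R1 + R2') = 12.0 × 3.351/18.85 = 2.133 V.
(Unloaded it would be 4.87 V; the load pulls it down.)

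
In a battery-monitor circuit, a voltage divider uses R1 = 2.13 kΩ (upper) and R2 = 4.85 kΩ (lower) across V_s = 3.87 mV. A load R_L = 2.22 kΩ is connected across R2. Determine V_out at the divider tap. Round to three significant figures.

V_out ≈ 1.61 mV

The load sits in parallel with R2, giving an effective lower resistance R2' = R2·R_L/(R2+R_L) = 1.523 kΩ.
Then V_out = V_s · R2'/(R1 + R2') = 3.87 × 1.523/3.653 = 1.613 mV.
(Unloaded it would be 2.69 mV; the load pulls it down.)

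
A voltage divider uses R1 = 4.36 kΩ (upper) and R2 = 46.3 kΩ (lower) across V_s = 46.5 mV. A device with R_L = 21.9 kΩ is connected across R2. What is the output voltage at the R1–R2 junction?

V_out ≈ 36.0 mV

First combine the lower leg with the load: R2 ‖ R_L = 14.87 kΩ.
Voltage divider with the loaded lower leg: V_out = 46.5 × 14.87/(4.36 + 14.87) = 46.5 × 0.7732 = 35.96 mV.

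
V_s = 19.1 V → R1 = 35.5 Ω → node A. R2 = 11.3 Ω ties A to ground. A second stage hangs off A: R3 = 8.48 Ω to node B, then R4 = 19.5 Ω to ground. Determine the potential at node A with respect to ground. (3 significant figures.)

V_A ≈ 3.53 V

Looking into the second stage from A: R3 + R4 = 27.98 Ω appears in parallel with R2.
R2 ‖ (R3+R4) = 8.049 Ω.
First divider: V_A = V_s · 8.049/(35.5 + 8.049) = 3.530 V.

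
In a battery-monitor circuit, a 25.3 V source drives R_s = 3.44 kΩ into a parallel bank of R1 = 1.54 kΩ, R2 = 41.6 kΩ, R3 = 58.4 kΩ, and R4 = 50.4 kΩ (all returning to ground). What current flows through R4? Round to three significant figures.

Equivalent of the parallel group: R_p = 1.408 kΩ.
Node voltage V_A = V_supply · R_p/(R_s + R_p) = 25.3 × 0.2904 = 7.347 V.
I(R4) = V_A / R4 = 7.347/50.4 = 0.1458 mA.

I ≈ 0.146 mA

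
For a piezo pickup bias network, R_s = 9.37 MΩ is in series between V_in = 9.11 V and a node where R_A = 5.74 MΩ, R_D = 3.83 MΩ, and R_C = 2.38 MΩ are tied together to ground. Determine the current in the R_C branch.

Parallel bank: R_p = 1/(1/5.74 + 1/3.83 + 1/2.38) = 1.169 MΩ.
V_A = 9.11 × 1.169/10.54 = 1.010 V.
I(R_C) = V_A / R_C = 1.010/2.38 = 0.4246 µA.

I ≈ 0.425 µA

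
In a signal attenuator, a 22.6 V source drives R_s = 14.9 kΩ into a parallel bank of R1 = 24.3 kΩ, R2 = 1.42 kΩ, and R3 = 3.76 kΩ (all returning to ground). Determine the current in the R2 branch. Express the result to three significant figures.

Combine the parallel branches: R_p = (1/24.3 + 1/1.42 + 1/3.76)⁻¹ = 0.9888 kΩ.
Node voltage V_A = V_CC · R_p/(R_s + R_p) = 22.6 × 0.06223 = 1.406 V.
Branch current I = V_A/R2 = 1.406/1.42 = 0.9905 mA.

I ≈ 0.990 mA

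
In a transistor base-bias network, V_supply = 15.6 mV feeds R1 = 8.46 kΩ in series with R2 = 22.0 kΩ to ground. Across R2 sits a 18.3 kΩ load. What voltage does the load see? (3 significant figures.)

The load sits in parallel with R2, giving an effective lower resistance R2' = R2·R_L/(R2+R_L) = 9.990 kΩ.
Then V_out = V_supply · R2'/(R1 + R2') = 15.6 × 9.990/18.45 = 8.447 mV.

V_out ≈ 8.45 mV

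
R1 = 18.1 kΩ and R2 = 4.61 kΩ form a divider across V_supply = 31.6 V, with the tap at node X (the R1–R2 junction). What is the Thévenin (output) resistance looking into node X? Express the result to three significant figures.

R_th ≈ 3.67 kΩ

With V_supply suppressed (replaced by a short), R_th = R1 ‖ R2 = (18.10 × 4.61)/(18.10 + 4.61) = 3.674 kΩ.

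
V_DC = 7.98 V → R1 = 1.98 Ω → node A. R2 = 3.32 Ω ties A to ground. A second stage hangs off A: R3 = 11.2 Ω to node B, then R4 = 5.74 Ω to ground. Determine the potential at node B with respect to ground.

Looking into the second stage from A: R3 + R4 = 16.94 Ω appears in parallel with R2.
Effective lower resistance at A: R2 ‖ 16.94 = 2.776 Ω.
V_A = 7.98 × 2.776/(1.98 + 2.776) = 4.658 V.
Then the unloaded second divider: V_B = V_A × R4/(R3+R4) = 4.658 × 0.3388 = 1.578 V.

V_B ≈ 1.58 V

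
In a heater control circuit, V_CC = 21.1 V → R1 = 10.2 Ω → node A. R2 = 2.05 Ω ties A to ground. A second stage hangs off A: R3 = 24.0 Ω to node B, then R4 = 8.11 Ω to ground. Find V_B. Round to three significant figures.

V_B ≈ 0.847 V

Node A sees R2 in parallel with the series input of stage 2, R3 + R4 = 32.11 Ω.
R2 ‖ (R3+R4) = 1.927 Ω.
V_A = 21.1 × 1.927/(10.2 + 1.927) = 3.353 V.
V_B = V_A × 0.2526 = 0.8468 V.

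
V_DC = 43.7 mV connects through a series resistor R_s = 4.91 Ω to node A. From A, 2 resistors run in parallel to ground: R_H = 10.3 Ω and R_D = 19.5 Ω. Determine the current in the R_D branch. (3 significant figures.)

I ≈ 1.30 mA

Equivalent of the parallel group: R_p = 6.740 Ω.
V_A = 43.7 × 6.740/11.65 = 25.28 mV.
I(R_D) = V_A / R_D = 25.28/19.5 = 1.297 mA.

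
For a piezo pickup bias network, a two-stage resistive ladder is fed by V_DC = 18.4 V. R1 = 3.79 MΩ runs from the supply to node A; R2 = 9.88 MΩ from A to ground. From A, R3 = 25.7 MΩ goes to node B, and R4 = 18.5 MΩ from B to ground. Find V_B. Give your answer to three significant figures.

V_B ≈ 5.24 V

Node A sees R2 in parallel with the series input of stage 2, R3 + R4 = 44.20 MΩ.
Effective lower resistance at A: R2 ‖ 44.20 = 8.075 MΩ.
So V_A = 18.4 × 0.6806 = 12.52 V.
Then the unloaded second divider: V_B = V_A × R4/(R3+R4) = 12.52 × 0.4186 = 5.241 V.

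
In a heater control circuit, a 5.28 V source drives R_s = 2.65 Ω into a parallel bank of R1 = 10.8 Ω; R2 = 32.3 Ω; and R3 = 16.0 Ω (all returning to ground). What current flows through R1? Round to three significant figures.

Combine the parallel branches: R_p = (1/10.8 + 1/32.3 + 1/16.0)⁻¹ = 5.375 Ω.
V_A by voltage divider: V_A = 5.28 × 5.375/(2.65 + 5.375) = 3.536 V.
I(R1) = V_A / R1 = 3.536/10.8 = 0.3274 A.

I ≈ 0.327 A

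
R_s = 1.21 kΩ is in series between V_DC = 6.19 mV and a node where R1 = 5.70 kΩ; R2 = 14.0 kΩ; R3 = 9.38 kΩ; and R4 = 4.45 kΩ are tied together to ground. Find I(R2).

I ≈ 0.260 µA

Equivalent of the parallel group: R_p = 1.730 kΩ.
V_A = 6.19 × 1.730/2.940 = 3.642 mV.
I(R2) = V_A / R2 = 3.642/14.0 = 0.2601 µA.
(Equivalently: I_total = 2.106 µA, then current-divider fraction G_k/ΣG = 0.1235.)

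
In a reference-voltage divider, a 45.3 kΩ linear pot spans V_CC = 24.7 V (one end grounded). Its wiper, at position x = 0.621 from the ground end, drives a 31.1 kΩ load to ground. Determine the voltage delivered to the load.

Split the track: R_lower = x·R_p = 28.13 kΩ, R_upper = (1−x)·R_p = 17.17 kΩ.
(x·R_p) ‖ R_L = 14.77 kΩ.
Then V_out = V_CC · 14.77/(17.17 + 14.77) = 11.42 V.
(Unloaded: V_out = x·V_CC = 15.3 V.)

V_out ≈ 11.4 V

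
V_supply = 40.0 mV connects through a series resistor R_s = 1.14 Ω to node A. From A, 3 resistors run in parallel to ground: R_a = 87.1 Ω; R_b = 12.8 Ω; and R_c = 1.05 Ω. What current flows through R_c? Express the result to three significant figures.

Combine the parallel branches: R_p = (1/87.1 + 1/12.8 + 1/1.05)⁻¹ = 0.9597 Ω.
V_A by voltage divider: V_A = 40.0 × 0.9597/(1.14 + 0.9597) = 18.28 mV.
I(R_c) = V_A / R_c = 18.28/1.05 = 17.41 mA.
(Equivalently: I_total = 19.05 mA, then current-divider fraction G_k/ΣG = 0.9140.)

I ≈ 17.4 mA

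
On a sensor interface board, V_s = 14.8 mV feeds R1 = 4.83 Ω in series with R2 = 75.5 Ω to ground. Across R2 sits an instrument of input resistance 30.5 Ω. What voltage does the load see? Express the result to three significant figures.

R2 ‖ R_L = (75.5 × 30.5)/(75.5 + 30.5) = 21.72 Ω.
Voltage divider with the loaded lower leg: V_out = 14.8 × 21.72/(4.83 + 21.72) = 14.8 × 0.8181 = 12.11 mV.
(Unloaded it would be 13.9 mV; the load pulls it down.)

V_out ≈ 12.1 mV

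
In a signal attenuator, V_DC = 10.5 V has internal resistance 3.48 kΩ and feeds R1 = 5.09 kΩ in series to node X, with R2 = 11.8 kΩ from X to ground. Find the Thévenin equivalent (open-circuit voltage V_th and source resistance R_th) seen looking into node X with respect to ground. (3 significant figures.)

R1' = 3.48 + 5.09 = 8.570 kΩ (source resistance + R1).
V_th is the unloaded tap voltage: V_DC · R2/(R1'+R2) = 10.5 × 0.5793 = 6.082 V.
Looking into X with the source shorted: R_th = R1'·R2/(R1'+R2) = 8.570 × 11.8/20.37 = 4.964 kΩ.

V_th ≈ 6.08 V, R_th ≈ 4.96 kΩ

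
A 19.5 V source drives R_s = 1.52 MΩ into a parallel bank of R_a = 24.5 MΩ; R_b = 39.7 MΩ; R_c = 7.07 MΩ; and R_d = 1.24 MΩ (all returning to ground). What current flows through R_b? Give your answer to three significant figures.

I ≈ 0.193 µA

Parallel bank: R_p = 1/(1/24.5 + 1/39.7 + 1/7.07 + 1/1.24) = 0.9863 MΩ.
Node voltage V_A = V_in · R_p/(R_s + R_p) = 19.5 × 0.3935 = 7.674 V.
Branch current I = V_A/R_b = 7.674/39.7 = 0.1933 µA.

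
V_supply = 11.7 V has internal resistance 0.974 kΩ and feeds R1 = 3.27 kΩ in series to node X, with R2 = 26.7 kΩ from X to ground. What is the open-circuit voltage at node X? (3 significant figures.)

R1' = 0.974 + 3.27 = 4.244 kΩ (source resistance + R1).
Open-circuit (no load on X): V_th = V_supply · R2/(R1' + R2) = 11.7 × 26.7/(4.244 + 26.7) = 10.10 V.

V_th ≈ 10.1 V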